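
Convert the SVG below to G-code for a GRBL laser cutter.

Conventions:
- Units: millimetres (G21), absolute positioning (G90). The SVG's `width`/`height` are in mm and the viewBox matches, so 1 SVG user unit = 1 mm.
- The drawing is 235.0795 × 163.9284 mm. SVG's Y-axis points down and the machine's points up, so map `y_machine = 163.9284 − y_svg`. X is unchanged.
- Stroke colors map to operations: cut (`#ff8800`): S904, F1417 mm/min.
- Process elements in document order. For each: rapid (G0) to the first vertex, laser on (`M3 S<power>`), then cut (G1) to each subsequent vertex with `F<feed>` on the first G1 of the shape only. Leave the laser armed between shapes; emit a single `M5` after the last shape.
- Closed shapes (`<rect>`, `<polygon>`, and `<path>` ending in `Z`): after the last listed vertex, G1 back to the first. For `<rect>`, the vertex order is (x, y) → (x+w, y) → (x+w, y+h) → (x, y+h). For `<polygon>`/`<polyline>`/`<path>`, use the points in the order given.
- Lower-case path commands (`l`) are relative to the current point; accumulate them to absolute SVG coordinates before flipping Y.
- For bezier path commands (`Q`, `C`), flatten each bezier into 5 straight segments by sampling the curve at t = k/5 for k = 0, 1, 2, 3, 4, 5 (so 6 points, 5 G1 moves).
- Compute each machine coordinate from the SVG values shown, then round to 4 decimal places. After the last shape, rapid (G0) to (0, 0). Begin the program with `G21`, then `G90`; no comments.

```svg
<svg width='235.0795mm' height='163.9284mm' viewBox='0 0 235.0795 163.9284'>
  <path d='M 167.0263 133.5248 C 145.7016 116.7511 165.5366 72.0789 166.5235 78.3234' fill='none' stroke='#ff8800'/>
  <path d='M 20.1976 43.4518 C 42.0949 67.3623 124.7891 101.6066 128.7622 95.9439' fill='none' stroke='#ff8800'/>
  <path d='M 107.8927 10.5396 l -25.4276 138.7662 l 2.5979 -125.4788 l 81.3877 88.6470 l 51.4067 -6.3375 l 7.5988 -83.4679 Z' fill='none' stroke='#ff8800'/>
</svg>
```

G21
G90
G0 X167.0263 Y30.4036
M3 S904
G1 X158.6906 Y43.1851 F1417
G1 X157.3528 Y58.8791
G1 X160.1326 Y73.7026
G1 X164.1497 Y83.8722
G1 X166.5235 Y85.6050
G0 X20.1976 Y120.4766
M3 S904
G1 X39.5155 Y105.2922 F1417
G1 X66.7277 Y90.0392
G1 X95.1375 Y77.1292
G1 X118.0480 Y68.9738
G1 X128.7622 Y67.9845
G0 X107.8927 Y153.3888
M3 S904
G1 X82.4651 Y14.6226 F1417
G1 X85.0630 Y140.1014
G1 X166.4507 Y51.4544
G1 X217.8574 Y57.7919
G1 X225.4562 Y141.2598
G1 X107.8927 Y153.3888
M5
G0 X0.0000 Y0.0000

Since the viewBox matches the mm dimensions, user units are millimetres directly. The only transform is the Y-flip y_m = 163.9284 − y_svg.

Shape 1 is a cubic bezier drawn with `<path>`. Its stroke #ff8800 means cut at S904, F1417. After flipping Y the toolpath is (167.0263,30.4036) → (158.6906,43.1851) → (157.3528,58.8791) → (160.1326,73.7026) → (164.1497,83.8722) → (166.5235,85.6050).

Shape 2 is a cubic bezier drawn with `<path>`. Its stroke #ff8800 means cut at S904, F1417. After flipping Y the toolpath is (20.1976,120.4766) → (39.5155,105.2922) → (66.7277,90.0392) → (95.1375,77.1292) → (118.0480,68.9738) → (128.7622,67.9845).

Shape 3 is a closed polygon drawn with `<path>`. Its stroke #ff8800 means cut at S904, F1417. After flipping Y the toolpath is (107.8927,153.3888) → (82.4651,14.6226) → (85.0630,140.1014) → (166.4507,51.4544) → (217.8574,57.7919) → (225.4562,141.2598) → (107.8927,153.3888), returning to the start.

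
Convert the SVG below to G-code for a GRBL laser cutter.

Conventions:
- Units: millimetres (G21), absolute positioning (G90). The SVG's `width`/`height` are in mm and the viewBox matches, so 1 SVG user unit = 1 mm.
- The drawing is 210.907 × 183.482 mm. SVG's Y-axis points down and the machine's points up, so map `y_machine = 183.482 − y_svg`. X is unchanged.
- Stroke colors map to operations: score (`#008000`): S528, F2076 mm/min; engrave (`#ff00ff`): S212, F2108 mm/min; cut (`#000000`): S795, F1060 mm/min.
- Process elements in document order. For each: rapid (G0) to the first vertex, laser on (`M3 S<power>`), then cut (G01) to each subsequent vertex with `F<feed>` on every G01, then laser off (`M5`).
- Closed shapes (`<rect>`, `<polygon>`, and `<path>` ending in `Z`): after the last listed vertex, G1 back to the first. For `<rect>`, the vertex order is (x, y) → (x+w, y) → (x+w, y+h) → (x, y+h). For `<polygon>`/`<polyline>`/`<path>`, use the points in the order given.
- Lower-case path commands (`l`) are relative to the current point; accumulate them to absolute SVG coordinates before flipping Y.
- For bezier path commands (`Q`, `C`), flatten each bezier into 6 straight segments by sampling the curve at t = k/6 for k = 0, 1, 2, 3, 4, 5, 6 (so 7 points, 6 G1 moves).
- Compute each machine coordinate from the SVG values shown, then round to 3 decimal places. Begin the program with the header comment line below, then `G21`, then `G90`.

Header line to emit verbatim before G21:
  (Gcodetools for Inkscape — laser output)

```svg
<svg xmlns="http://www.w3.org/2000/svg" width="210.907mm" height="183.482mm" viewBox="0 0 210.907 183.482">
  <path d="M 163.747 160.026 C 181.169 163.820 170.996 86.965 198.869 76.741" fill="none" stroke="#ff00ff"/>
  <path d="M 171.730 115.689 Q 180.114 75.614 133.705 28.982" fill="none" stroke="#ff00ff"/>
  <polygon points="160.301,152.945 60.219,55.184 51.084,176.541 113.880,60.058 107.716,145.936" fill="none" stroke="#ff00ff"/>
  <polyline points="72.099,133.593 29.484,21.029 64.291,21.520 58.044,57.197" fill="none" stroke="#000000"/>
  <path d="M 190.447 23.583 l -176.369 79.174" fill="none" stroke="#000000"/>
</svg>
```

Since the viewBox matches the mm dimensions, user units are millimetres directly. The only transform is the Y-flip y_m = 183.482 − y_svg.

Shape 1 is a cubic bezier drawn with `<path>`. Its stroke #ff00ff means engrave at S212, F2108. After flipping Y the toolpath is (163.747,23.456) → (170.462,27.598) → (174.402,41.090) → (177.389,59.842) → (181.247,79.761) → (187.799,96.758) → (198.869,106.741).

Shape 2 is a quadratic bezier drawn with `<path>`. Its stroke #ff00ff means engrave at S212, F2108. After flipping Y the toolpath is (171.730,67.793) → (173.003,81.333) → (171.231,95.238) → (166.416,109.507) → (158.556,124.141) → (147.653,139.138) → (133.705,154.500).

Shape 3 is a closed polygon drawn with `<polygon>`. Its stroke #ff00ff means engrave at S212, F2108. After flipping Y the toolpath is (160.301,30.537) → (60.219,128.298) → (51.084,6.941) → (113.880,123.424) → (107.716,37.546) → (160.301,30.537), returning to the start.

Shape 4 is a open polyline drawn with `<polyline>`. Its stroke #000000 means cut at S795, F1060. After flipping Y the toolpath is (72.099,49.889) → (29.484,162.453) → (64.291,161.962) → (58.044,126.285).

Shape 5 is a line segment drawn with `<path>`. Its stroke #000000 means cut at S795, F1060. After flipping Y the toolpath is (190.447,159.899) → (14.078,80.725).

(Gcodetools for Inkscape — laser output)
G21
G90
G0 X163.747 Y23.456
M3 S212
G01 X170.462 Y27.598 F2108
G01 X174.402 Y41.090 F2108
G01 X177.389 Y59.842 F2108
G01 X181.247 Y79.761 F2108
G01 X187.799 Y96.758 F2108
G01 X198.869 Y106.741 F2108
M5
G0 X171.730 Y67.793
M3 S212
G01 X173.003 Y81.333 F2108
G01 X171.231 Y95.238 F2108
G01 X166.416 Y109.507 F2108
G01 X158.556 Y124.141 F2108
G01 X147.653 Y139.138 F2108
G01 X133.705 Y154.500 F2108
M5
G0 X160.301 Y30.537
M3 S212
G01 X60.219 Y128.298 F2108
G01 X51.084 Y6.941 F2108
G01 X113.880 Y123.424 F2108
G01 X107.716 Y37.546 F2108
G01 X160.301 Y30.537 F2108
M5
G0 X72.099 Y49.889
M3 S795
G01 X29.484 Y162.453 F1060
G01 X64.291 Y161.962 F1060
G01 X58.044 Y126.285 F1060
M5
G0 X190.447 Y159.899
M3 S795
G01 X14.078 Y80.725 F1060
M5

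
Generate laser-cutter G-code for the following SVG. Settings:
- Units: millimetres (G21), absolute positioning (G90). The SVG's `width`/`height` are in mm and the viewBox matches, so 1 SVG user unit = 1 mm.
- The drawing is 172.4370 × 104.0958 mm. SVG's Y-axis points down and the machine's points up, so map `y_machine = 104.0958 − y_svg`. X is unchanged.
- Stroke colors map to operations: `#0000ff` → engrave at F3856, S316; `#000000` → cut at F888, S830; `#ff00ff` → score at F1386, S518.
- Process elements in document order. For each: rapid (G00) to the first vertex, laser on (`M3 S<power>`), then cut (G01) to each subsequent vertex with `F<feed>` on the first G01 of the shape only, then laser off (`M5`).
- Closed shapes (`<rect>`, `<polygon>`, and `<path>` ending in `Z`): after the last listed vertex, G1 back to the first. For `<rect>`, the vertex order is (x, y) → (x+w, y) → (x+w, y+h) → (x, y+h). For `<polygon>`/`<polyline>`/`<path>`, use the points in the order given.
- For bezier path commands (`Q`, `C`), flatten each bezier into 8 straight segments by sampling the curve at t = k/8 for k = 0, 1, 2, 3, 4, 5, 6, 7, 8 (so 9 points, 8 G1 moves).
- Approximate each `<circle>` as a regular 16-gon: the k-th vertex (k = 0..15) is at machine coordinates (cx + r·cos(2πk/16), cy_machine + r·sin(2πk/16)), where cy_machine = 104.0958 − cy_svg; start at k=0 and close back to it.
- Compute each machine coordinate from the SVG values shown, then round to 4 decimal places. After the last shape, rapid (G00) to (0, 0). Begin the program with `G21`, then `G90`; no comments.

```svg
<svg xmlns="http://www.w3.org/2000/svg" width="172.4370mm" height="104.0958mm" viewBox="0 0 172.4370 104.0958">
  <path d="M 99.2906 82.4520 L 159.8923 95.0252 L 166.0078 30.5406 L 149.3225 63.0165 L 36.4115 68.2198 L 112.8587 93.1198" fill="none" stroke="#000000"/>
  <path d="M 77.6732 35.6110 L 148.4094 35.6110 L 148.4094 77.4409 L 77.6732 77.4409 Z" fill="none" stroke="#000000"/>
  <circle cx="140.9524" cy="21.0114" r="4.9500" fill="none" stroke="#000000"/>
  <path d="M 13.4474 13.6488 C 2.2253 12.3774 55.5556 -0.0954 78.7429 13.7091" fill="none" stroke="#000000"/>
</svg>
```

viewBox `0 0 172.4370 104.0958` with mm width/height → 1 unit = 1 mm. Flip: y_m = 104.0958 − y_svg.

**Shape 1** — `<path>` open polyline, stroke `#000000` → cut (S830, F888). Machine vertices: (99.2906,21.6438) → (159.8923,9.0706) → (166.0078,73.5552) → (149.3225,41.0793) → (36.4115,35.8760) → (112.8587,10.9760). Open path.

**Shape 2** — `<path>` rectangle, stroke `#000000` → cut (S830, F888). Machine vertices: (77.6732,68.4848) → (148.4094,68.4848) → (148.4094,26.6549) → (77.6732,26.6549) → (77.6732,68.4848). Closed: final G1 returns to the first vertex.

**Shape 3** — `<circle>` circle, stroke `#000000` → cut (S830, F888). Machine vertices: (145.9024,83.0844) → (145.5256,84.9787) → (144.4526,86.5846) → (142.8467,87.6576) → (140.9524,88.0344) → (139.0581,87.6576) → (137.4522,86.5846) → (136.3792,84.9787) → (136.0024,83.0844) → (136.3792,81.1901) → (137.4522,79.5842) → (139.0581,78.5112) → (140.9524,78.1344) → (142.8467,78.5112) → (144.4526,79.5842) → (145.5256,81.1901) → (145.9024,83.0844). Closed: final G1 returns to the first vertex.

**Shape 4** — `<path>` cubic bezier, stroke `#000000` → cut (S830, F888). Control points (SVG): P0=(13.4474,13.6488), P1=(2.2253,12.3774), P2=(55.5556,-0.0954), P3=(78.7429,13.7091); sampled at t=k/8. Machine vertices: (13.4474,90.4470) → (12.0801,91.3756) → (15.6548,92.9152) → (23.0619,94.6265) → (33.1916,96.0703) → (44.9343,96.8074) → (57.1802,96.3987) → (68.8197,94.4048) → (78.7429,90.3867). Open path.

G21
G90
G00 X99.2906 Y21.6438
M3 S830
G01 X159.8923 Y9.0706 F888
G01 X166.0078 Y73.5552
G01 X149.3225 Y41.0793
G01 X36.4115 Y35.8760
G01 X112.8587 Y10.9760
M5
G00 X77.6732 Y68.4848
M3 S830
G01 X148.4094 Y68.4848 F888
G01 X148.4094 Y26.6549
G01 X77.6732 Y26.6549
G01 X77.6732 Y68.4848
M5
G00 X145.9024 Y83.0844
M3 S830
G01 X145.5256 Y84.9787 F888
G01 X144.4526 Y86.5846
G01 X142.8467 Y87.6576
G01 X140.9524 Y88.0344
G01 X139.0581 Y87.6576
G01 X137.4522 Y86.5846
G01 X136.3792 Y84.9787
G01 X136.0024 Y83.0844
G01 X136.3792 Y81.1901
G01 X137.4522 Y79.5842
G01 X139.0581 Y78.5112
G01 X140.9524 Y78.1344
G01 X142.8467 Y78.5112
G01 X144.4526 Y79.5842
G01 X145.5256 Y81.1901
G01 X145.9024 Y83.0844
M5
G00 X13.4474 Y90.4470
M3 S830
G01 X12.0801 Y91.3756 F888
G01 X15.6548 Y92.9152
G01 X23.0619 Y94.6265
G01 X33.1916 Y96.0703
G01 X44.9343 Y96.8074
G01 X57.1802 Y96.3987
G01 X68.8197 Y94.4048
G01 X78.7429 Y90.3867
M5
G00 X0.0000 Y0.0000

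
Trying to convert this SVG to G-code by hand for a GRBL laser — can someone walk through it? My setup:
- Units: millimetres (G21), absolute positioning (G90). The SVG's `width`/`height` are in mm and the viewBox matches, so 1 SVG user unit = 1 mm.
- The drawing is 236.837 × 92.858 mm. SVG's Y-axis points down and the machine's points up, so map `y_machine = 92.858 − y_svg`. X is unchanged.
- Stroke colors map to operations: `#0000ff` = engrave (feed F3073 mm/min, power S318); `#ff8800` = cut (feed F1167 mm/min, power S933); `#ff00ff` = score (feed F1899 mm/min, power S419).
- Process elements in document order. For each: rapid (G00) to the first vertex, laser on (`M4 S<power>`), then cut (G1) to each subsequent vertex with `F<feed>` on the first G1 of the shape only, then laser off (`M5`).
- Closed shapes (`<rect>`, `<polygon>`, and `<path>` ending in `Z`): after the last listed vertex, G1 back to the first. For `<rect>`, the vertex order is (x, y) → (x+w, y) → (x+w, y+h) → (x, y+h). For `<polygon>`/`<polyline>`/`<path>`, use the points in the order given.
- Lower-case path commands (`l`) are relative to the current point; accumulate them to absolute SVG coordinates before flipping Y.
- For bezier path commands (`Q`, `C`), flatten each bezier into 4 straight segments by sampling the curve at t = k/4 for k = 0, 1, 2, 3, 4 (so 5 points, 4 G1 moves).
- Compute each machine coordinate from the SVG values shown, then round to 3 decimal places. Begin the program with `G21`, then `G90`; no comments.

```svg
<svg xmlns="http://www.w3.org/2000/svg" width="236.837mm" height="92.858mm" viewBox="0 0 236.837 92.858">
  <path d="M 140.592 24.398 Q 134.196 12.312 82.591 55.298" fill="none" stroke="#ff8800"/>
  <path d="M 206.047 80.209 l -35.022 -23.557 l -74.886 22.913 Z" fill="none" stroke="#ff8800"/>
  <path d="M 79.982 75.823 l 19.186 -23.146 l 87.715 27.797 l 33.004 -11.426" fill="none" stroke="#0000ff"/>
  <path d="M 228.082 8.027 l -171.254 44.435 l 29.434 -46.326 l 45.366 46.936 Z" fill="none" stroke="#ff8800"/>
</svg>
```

Since the viewBox matches the mm dimensions, user units are millimetres directly. The only transform is the Y-flip y_m = 92.858 − y_svg.

Shape 1 is a quadratic bezier drawn with `<path>`. Its stroke #ff8800 means cut at S933, F1167. After flipping Y the toolpath is (140.592,68.460) → (134.568,71.061) → (122.894,66.778) → (105.568,55.611) → (82.591,37.560).

Shape 2 is a closed polygon drawn with `<path>`. Its stroke #ff8800 means cut at S933, F1167. After flipping Y the toolpath is (206.047,12.649) → (171.025,36.206) → (96.139,13.293) → (206.047,12.649), returning to the start.

Shape 3 is a open polyline drawn with `<path>`. Its stroke #0000ff means engrave at S318, F3073. After flipping Y the toolpath is (79.982,17.035) → (99.168,40.181) → (186.883,12.384) → (219.887,23.810).

Shape 4 is a closed polygon drawn with `<path>`. Its stroke #ff8800 means cut at S933, F1167. After flipping Y the toolpath is (228.082,84.831) → (56.828,40.396) → (86.262,86.722) → (131.628,39.786) → (228.082,84.831), returning to the start.

G21
G90
G00 X140.592 Y68.460
M4 S933
G1 X134.568 Y71.061 F1167
G1 X122.894 Y66.778
G1 X105.568 Y55.611
G1 X82.591 Y37.560
M5
G00 X206.047 Y12.649
M4 S933
G1 X171.025 Y36.206 F1167
G1 X96.139 Y13.293
G1 X206.047 Y12.649
M5
G00 X79.982 Y17.035
M4 S318
G1 X99.168 Y40.181 F3073
G1 X186.883 Y12.384
G1 X219.887 Y23.810
M5
G00 X228.082 Y84.831
M4 S933
G1 X56.828 Y40.396 F1167
G1 X86.262 Y86.722
G1 X131.628 Y39.786
G1 X228.082 Y84.831
M5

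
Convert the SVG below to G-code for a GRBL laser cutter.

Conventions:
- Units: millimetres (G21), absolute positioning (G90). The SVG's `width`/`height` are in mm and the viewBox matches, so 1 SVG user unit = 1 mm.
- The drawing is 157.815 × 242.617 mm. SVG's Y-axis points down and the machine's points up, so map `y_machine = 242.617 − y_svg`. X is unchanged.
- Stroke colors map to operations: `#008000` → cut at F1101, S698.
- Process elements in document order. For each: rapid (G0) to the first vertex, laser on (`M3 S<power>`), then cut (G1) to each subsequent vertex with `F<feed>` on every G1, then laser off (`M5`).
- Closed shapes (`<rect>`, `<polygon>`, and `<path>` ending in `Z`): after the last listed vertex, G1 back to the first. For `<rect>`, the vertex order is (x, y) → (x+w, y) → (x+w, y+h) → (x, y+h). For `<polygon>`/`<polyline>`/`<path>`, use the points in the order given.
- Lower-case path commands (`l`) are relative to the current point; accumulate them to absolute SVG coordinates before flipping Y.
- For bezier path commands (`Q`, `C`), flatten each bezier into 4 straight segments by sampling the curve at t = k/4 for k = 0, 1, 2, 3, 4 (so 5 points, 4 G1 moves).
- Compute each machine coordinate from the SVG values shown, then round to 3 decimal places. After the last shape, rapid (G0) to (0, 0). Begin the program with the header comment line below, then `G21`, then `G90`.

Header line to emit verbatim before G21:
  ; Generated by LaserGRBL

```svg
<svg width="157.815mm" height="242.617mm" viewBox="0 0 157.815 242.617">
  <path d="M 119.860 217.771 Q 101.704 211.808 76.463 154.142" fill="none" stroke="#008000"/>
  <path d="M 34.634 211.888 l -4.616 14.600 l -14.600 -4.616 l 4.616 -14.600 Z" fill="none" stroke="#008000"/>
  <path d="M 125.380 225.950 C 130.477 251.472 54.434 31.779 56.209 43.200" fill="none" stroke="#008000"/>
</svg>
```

; Generated by LaserGRBL
G21
G90
G0 X119.860 Y24.846
M3 S698
G1 X110.339 Y31.059 F1101
G1 X99.933 Y43.735 F1101
G1 X88.641 Y62.873 F1101
G1 X76.463 Y88.475 F1101
M5
G0 X34.634 Y30.729
M3 S698
G1 X30.018 Y16.129 F1101
G1 X15.418 Y20.745 F1101
G1 X20.034 Y35.345 F1101
G1 X34.634 Y30.729 F1101
M5
G0 X125.380 Y16.667
M3 S698
G1 X116.473 Y36.061 F1101
G1 X92.040 Y102.754 F1101
G1 X66.985 Y172.092 F1101
G1 X56.209 Y199.417 F1101
M5
G0 X0.000 Y0.000

1 u = 1 mm; y_m = 242.617 − y.

[1] `<path>` quadratic bezier, #008000→cut S698 F1101: (119.860,24.846) → (110.339,31.059) → (99.933,43.735) → (88.641,62.873) → (76.463,88.475)

[2] `<path>` regular polygon, #008000→cut S698 F1101: (34.634,30.729) → (30.018,16.129) → (15.418,20.745) → (20.034,35.345) → (34.634,30.729) (closed)

[3] `<path>` cubic bezier, #008000→cut S698 F1101: (125.380,16.667) → (116.473,36.061) → (92.040,102.754) → (66.985,172.092) → (56.209,199.417)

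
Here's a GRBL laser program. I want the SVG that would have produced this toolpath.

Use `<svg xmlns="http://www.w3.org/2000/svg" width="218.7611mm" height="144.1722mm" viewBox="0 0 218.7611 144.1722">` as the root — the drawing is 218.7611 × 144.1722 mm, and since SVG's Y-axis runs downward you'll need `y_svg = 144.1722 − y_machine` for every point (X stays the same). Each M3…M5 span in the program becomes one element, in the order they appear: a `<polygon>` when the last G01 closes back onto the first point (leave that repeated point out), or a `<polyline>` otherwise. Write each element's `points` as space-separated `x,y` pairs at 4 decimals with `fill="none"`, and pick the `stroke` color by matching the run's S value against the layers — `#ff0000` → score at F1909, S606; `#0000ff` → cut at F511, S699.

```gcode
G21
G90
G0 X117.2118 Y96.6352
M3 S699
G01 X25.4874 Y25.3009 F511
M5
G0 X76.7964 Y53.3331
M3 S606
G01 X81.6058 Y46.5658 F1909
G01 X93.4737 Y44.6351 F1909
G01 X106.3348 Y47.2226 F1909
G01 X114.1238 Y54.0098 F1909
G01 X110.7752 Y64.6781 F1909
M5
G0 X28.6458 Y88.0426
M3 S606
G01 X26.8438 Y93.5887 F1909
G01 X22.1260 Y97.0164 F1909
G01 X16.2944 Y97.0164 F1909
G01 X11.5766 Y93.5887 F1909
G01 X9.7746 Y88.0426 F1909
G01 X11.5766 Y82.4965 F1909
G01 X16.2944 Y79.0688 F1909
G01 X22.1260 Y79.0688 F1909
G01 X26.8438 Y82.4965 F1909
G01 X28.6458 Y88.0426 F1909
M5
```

<svg xmlns="http://www.w3.org/2000/svg" width="218.7611mm" height="144.1722mm" viewBox="0 0 218.7611 144.1722">
  <polyline points="117.2118,47.5370 25.4874,118.8713" fill="none" stroke="#0000ff"/>
  <polyline points="76.7964,90.8391 81.6058,97.6064 93.4737,99.5371 106.3348,96.9496 114.1238,90.1624 110.7752,79.4941" fill="none" stroke="#ff0000"/>
  <polygon points="28.6458,56.1296 26.8438,50.5835 22.1260,47.1558 16.2944,47.1558 11.5766,50.5835 9.7746,56.1296 11.5766,61.6757 16.2944,65.1034 22.1260,65.1034 26.8438,61.6757" fill="none" stroke="#ff0000"/>
</svg>

Each laser-on run becomes one SVG element. Flip Y back into SVG space with y_svg = 144.1722 − y_machine.

Run 1: power S699 maps to stroke `#0000ff` (cut). The run is open, so emit a `<polyline>` with points (Y-flipped): 117.2118,47.5370 25.4874,118.8713.

Run 2: power S606 maps to stroke `#ff0000` (score). The run is open, so emit a `<polyline>` with points (Y-flipped): 76.7964,90.8391 81.6058,97.6064 93.4737,99.5371 106.3348,96.9496 114.1238,90.1624 110.7752,79.4941.

Run 3: the run's S606 means `#ff0000` (score). The run returns to its start, so emit a `<polygon>` with points (Y-flipped): 28.6458,56.1296 26.8438,50.5835 22.1260,47.1558 16.2944,47.1558 11.5766,50.5835 9.7746,56.1296 11.5766,61.6757 16.2944,65.1034 22.1260,65.1034 26.8438,61.6757.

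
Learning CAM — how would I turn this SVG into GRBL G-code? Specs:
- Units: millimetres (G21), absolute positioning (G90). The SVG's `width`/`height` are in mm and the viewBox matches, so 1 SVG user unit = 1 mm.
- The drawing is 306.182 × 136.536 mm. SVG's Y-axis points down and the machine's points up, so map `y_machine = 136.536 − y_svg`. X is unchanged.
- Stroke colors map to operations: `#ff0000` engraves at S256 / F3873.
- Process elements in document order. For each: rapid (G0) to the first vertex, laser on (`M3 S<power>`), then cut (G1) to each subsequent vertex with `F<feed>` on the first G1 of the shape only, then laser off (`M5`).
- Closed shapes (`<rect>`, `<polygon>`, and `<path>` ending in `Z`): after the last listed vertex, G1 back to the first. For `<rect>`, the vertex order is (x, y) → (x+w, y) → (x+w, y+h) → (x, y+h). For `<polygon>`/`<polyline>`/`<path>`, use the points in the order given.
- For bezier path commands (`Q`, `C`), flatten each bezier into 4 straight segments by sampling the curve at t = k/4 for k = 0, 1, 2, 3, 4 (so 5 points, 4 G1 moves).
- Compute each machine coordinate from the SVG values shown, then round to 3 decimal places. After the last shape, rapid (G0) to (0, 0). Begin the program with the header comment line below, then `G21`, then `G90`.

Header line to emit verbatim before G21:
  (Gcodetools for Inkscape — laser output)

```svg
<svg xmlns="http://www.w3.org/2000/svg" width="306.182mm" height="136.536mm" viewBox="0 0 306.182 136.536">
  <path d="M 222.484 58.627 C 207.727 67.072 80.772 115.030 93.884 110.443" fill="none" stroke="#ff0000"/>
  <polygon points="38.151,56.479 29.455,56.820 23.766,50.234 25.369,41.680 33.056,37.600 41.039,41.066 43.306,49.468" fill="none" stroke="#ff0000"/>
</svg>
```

1 u = 1 mm; y_m = 136.536 − y.

[1] `<path>` cubic bezier, #ff0000→engrave S256 F3873: (222.484,77.909) → (194.321,65.605) → (147.733,47.114) → (106.371,31.067) → (93.884,26.093)

[2] `<polygon>` regular polygon, #ff0000→engrave S256 F3873: (38.151,80.057) → (29.455,79.716) → (23.766,86.302) → (25.369,94.856) → (33.056,98.936) → (41.039,95.470) → (43.306,87.068) → (38.151,80.057) (closed)

(Gcodetools for Inkscape — laser output)
G21
G90
G0 X222.484 Y77.909
M3 S256
G1 X194.321 Y65.605 F3873
G1 X147.733 Y47.114
G1 X106.371 Y31.067
G1 X93.884 Y26.093
M5
G0 X38.151 Y80.057
M3 S256
G1 X29.455 Y79.716 F3873
G1 X23.766 Y86.302
G1 X25.369 Y94.856
G1 X33.056 Y98.936
G1 X41.039 Y95.470
G1 X43.306 Y87.068
G1 X38.151 Y80.057
M5
G0 X0.000 Y0.000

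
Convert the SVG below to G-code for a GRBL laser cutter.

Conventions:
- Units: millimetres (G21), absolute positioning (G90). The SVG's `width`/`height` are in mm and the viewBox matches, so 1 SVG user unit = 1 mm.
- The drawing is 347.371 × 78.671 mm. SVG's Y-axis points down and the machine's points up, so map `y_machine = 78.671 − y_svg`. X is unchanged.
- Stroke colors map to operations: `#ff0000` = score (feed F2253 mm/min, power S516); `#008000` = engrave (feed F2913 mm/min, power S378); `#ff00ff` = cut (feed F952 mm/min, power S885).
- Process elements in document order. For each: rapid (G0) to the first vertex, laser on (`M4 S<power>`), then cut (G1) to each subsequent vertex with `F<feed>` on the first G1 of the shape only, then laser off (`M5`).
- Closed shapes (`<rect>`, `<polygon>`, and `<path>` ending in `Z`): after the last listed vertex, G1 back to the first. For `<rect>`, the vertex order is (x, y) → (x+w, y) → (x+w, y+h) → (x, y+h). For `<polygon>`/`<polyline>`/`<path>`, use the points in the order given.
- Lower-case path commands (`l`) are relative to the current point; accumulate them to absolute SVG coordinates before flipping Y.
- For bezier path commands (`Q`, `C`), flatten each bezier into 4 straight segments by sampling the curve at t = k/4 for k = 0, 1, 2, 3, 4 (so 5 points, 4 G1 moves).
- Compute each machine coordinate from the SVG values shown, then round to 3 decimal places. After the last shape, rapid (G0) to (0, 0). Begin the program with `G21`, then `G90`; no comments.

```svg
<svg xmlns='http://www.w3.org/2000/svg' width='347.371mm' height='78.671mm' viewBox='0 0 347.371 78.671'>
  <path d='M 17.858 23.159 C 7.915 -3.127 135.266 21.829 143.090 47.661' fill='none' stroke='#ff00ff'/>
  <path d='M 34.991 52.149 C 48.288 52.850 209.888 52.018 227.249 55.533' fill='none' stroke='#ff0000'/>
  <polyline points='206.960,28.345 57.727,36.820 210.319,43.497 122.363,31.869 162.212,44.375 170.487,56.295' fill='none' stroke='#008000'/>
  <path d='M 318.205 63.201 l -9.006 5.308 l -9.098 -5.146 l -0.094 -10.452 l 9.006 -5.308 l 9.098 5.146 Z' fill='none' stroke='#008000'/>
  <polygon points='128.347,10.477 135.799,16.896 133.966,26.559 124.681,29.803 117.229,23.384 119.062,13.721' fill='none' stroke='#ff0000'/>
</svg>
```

viewBox `0 0 347.371 78.671` with mm width/height → 1 unit = 1 mm. Flip: y_m = 78.671 − y_svg.

**Shape 1** — `<path>` cubic bezier, stroke `#ff00ff` → cut (S885, F952). Control points (SVG): P0=(17.858,23.159), P1=(7.915,-3.127), P2=(135.266,21.829), P3=(143.090,47.661); sampled at t=k/4. Machine vertices: (17.858,55.512) → (32.131,66.406) → (73.811,62.805) → (118.824,49.433) → (143.090,31.010). Open path.

**Shape 2** — `<path>` cubic bezier, stroke `#ff0000` → score (S516, F2253). Control points (SVG): P0=(34.991,52.149), P1=(48.288,52.850), P2=(209.888,52.018), P3=(227.249,55.533); sampled at t=k/4. Machine vertices: (34.991,26.522) → (68.200,26.192) → (129.596,25.885) → (191.754,25.051) → (227.249,23.138). Open path.

**Shape 3** — `<polyline>` open polyline, stroke `#008000` → engrave (S378, F2913). Machine vertices: (206.960,50.326) → (57.727,41.851) → (210.319,35.174) → (122.363,46.802) → (162.212,34.296) → (170.487,22.376). Open path.

**Shape 4** — `<path>` regular polygon, stroke `#008000` → engrave (S378, F2913). Machine vertices: (318.205,15.470) → (309.199,10.162) → (300.101,15.308) → (300.007,25.760) → (309.013,31.068) → (318.111,25.922) → (318.205,15.470). Closed: final G1 returns to the first vertex.

**Shape 5** — `<polygon>` regular polygon, stroke `#ff0000` → score (S516, F2253). Machine vertices: (128.347,68.194) → (135.799,61.775) → (133.966,52.112) → (124.681,48.868) → (117.229,55.287) → (119.062,64.950) → (128.347,68.194). Closed: final G1 returns to the first vertex.

G21
G90
G0 X17.858 Y55.512
M4 S885
G1 X32.131 Y66.406 F952
G1 X73.811 Y62.805
G1 X118.824 Y49.433
G1 X143.090 Y31.010
M5
G0 X34.991 Y26.522
M4 S516
G1 X68.200 Y26.192 F2253
G1 X129.596 Y25.885
G1 X191.754 Y25.051
G1 X227.249 Y23.138
M5
G0 X206.960 Y50.326
M4 S378
G1 X57.727 Y41.851 F2913
G1 X210.319 Y35.174
G1 X122.363 Y46.802
G1 X162.212 Y34.296
G1 X170.487 Y22.376
M5
G0 X318.205 Y15.470
M4 S378
G1 X309.199 Y10.162 F2913
G1 X300.101 Y15.308
G1 X300.007 Y25.760
G1 X309.013 Y31.068
G1 X318.111 Y25.922
G1 X318.205 Y15.470
M5
G0 X128.347 Y68.194
M4 S516
G1 X135.799 Y61.775 F2253
G1 X133.966 Y52.112
G1 X124.681 Y48.868
G1 X117.229 Y55.287
G1 X119.062 Y64.950
G1 X128.347 Y68.194
M5
G0 X0.000 Y0.000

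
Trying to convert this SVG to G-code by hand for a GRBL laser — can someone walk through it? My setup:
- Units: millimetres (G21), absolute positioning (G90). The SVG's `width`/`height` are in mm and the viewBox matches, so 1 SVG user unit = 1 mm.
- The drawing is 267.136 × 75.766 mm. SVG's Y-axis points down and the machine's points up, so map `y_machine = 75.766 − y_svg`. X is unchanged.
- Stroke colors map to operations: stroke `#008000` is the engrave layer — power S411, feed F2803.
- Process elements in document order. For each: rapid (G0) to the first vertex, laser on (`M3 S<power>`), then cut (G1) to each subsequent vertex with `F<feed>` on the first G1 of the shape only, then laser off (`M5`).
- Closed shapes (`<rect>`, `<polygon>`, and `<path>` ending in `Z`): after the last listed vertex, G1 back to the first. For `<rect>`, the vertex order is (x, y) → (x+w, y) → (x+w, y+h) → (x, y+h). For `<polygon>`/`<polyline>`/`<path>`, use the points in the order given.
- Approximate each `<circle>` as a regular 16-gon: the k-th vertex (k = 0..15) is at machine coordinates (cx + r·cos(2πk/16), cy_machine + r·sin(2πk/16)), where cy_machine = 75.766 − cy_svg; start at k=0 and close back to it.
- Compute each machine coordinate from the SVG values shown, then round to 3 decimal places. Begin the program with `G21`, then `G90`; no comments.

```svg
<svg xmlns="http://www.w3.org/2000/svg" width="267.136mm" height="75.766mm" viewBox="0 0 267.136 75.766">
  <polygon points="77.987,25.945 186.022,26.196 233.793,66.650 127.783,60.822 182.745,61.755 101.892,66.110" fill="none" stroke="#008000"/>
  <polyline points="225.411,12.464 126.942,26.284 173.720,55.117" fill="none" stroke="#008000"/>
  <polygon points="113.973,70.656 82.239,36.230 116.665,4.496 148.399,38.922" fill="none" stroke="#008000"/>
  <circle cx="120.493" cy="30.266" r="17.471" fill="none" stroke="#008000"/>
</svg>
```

G21
G90
G0 X77.987 Y49.821
M3 S411
G1 X186.022 Y49.570 F2803
G1 X233.793 Y9.116
G1 X127.783 Y14.944
G1 X182.745 Y14.011
G1 X101.892 Y9.656
G1 X77.987 Y49.821
M5
G0 X225.411 Y63.302
M3 S411
G1 X126.942 Y49.482 F2803
G1 X173.720 Y20.649
M5
G0 X113.973 Y5.110
M3 S411
G1 X82.239 Y39.536 F2803
G1 X116.665 Y71.270
G1 X148.399 Y36.844
G1 X113.973 Y5.110
M5
G0 X137.964 Y45.500
M3 S411
G1 X136.634 Y52.186 F2803
G1 X132.847 Y57.854
G1 X127.179 Y61.641
G1 X120.493 Y62.971
G1 X113.807 Y61.641
G1 X108.139 Y57.854
G1 X104.352 Y52.186
G1 X103.022 Y45.500
G1 X104.352 Y38.814
G1 X108.139 Y33.146
G1 X113.807 Y29.359
G1 X120.493 Y28.029
G1 X127.179 Y29.359
G1 X132.847 Y33.146
G1 X136.634 Y38.814
G1 X137.964 Y45.500
M5

viewBox `0 0 267.136 75.766` with mm width/height → 1 unit = 1 mm. Flip: y_m = 75.766 − y_svg.

**Shape 1** — `<polygon>` closed polygon, stroke `#008000` → engrave (S411, F2803). Machine vertices: (77.987,49.821) → (186.022,49.570) → (233.793,9.116) → (127.783,14.944) → (182.745,14.011) → (101.892,9.656) → (77.987,49.821). Closed: final G1 returns to the first vertex.

**Shape 2** — `<polyline>` open polyline, stroke `#008000` → engrave (S411, F2803). Machine vertices: (225.411,63.302) → (126.942,49.482) → (173.720,20.649). Open path.

**Shape 3** — `<polygon>` regular polygon, stroke `#008000` → engrave (S411, F2803). Machine vertices: (113.973,5.110) → (82.239,39.536) → (116.665,71.270) → (148.399,36.844) → (113.973,5.110). Closed: final G1 returns to the first vertex.

**Shape 4** — `<circle>` circle, stroke `#008000` → engrave (S411, F2803). Machine vertices: (137.964,45.500) → (136.634,52.186) → (132.847,57.854) → (127.179,61.641) → (120.493,62.971) → (113.807,61.641) → (108.139,57.854) → (104.352,52.186) → (103.022,45.500) → (104.352,38.814) → (108.139,33.146) → (113.807,29.359) → (120.493,28.029) → (127.179,29.359) → (132.847,33.146) → (136.634,38.814) → (137.964,45.500). Closed: final G1 returns to the first vertex.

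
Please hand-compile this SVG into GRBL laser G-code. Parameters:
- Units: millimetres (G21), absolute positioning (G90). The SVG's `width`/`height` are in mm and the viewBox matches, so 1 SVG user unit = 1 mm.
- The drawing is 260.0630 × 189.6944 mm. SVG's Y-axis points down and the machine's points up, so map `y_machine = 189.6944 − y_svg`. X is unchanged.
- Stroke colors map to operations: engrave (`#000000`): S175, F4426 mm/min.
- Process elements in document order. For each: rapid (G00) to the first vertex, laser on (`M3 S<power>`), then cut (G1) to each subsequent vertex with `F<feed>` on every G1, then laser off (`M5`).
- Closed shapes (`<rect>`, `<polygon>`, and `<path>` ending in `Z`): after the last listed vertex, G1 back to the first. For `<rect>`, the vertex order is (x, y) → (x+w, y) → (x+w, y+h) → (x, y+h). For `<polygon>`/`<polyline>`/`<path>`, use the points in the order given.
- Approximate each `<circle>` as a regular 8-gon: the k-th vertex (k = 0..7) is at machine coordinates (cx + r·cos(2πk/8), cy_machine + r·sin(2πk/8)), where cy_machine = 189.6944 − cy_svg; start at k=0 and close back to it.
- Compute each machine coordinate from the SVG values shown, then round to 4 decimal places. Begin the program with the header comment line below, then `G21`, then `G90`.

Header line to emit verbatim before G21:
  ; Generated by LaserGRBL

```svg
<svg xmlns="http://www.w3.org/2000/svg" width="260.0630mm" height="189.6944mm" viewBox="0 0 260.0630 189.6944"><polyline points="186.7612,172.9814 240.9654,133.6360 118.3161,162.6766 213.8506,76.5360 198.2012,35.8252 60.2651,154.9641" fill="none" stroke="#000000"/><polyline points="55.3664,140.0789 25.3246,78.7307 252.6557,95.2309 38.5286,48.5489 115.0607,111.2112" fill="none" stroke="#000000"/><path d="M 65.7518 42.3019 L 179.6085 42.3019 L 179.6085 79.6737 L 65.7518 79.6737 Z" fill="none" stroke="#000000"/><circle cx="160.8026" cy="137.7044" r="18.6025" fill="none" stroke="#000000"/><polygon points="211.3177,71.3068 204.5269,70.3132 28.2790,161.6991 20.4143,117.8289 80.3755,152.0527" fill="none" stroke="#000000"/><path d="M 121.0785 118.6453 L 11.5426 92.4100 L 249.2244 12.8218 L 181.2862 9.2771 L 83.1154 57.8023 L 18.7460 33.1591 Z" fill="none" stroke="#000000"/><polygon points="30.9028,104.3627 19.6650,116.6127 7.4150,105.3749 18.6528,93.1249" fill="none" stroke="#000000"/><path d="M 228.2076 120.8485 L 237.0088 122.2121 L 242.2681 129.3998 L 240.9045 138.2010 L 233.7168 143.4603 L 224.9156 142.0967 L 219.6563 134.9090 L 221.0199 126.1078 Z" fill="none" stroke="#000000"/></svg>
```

Since the viewBox matches the mm dimensions, user units are millimetres directly. The only transform is the Y-flip y_m = 189.6944 − y_svg.

Shape 1 is a open polyline drawn with `<polyline>`. Its stroke #000000 means engrave at S175, F4426. After flipping Y the toolpath is (186.7612,16.7130) → (240.9654,56.0584) → (118.3161,27.0178) → (213.8506,113.1584) → (198.2012,153.8692) → (60.2651,34.7303).

Shape 2 is a open polyline drawn with `<polyline>`. Its stroke #000000 means engrave at S175, F4426. After flipping Y the toolpath is (55.3664,49.6155) → (25.3246,110.9637) → (252.6557,94.4635) → (38.5286,141.1455) → (115.0607,78.4832).

Shape 3 is a rectangle drawn with `<path>`. Its stroke #000000 means engrave at S175, F4426. After flipping Y the toolpath is (65.7518,147.3925) → (179.6085,147.3925) → (179.6085,110.0207) → (65.7518,110.0207) → (65.7518,147.3925), returning to the start.

Shape 4 is a circle drawn with `<circle>`. Its stroke #000000 means engrave at S175, F4426. After flipping Y the toolpath is (179.4051,51.9900) → (173.9566,65.1440) → (160.8026,70.5925) → (147.6486,65.1440) → (142.2001,51.9900) → (147.6486,38.8360) → (160.8026,33.3875) → (173.9566,38.8360) → (179.4051,51.9900), returning to the start.

Shape 5 is a closed polygon drawn with `<polygon>`. Its stroke #000000 means engrave at S175, F4426. After flipping Y the toolpath is (211.3177,118.3876) → (204.5269,119.3812) → (28.2790,27.9953) → (20.4143,71.8655) → (80.3755,37.6417) → (211.3177,118.3876), returning to the start.

Shape 6 is a closed polygon drawn with `<path>`. Its stroke #000000 means engrave at S175, F4426. After flipping Y the toolpath is (121.0785,71.0491) → (11.5426,97.2844) → (249.2244,176.8726) → (181.2862,180.4173) → (83.1154,131.8921) → (18.7460,156.5353) → (121.0785,71.0491), returning to the start.

Shape 7 is a regular polygon drawn with `<polygon>`. Its stroke #000000 means engrave at S175, F4426. After flipping Y the toolpath is (30.9028,85.3317) → (19.6650,73.0817) → (7.4150,84.3195) → (18.6528,96.5695) → (30.9028,85.3317), returning to the start.

Shape 8 is a regular polygon drawn with `<path>`. Its stroke #000000 means engrave at S175, F4426. After flipping Y the toolpath is (228.2076,68.8459) → (237.0088,67.4823) → (242.2681,60.2946) → (240.9045,51.4934) → (233.7168,46.2341) → (224.9156,47.5977) → (219.6563,54.7854) → (221.0199,63.5866) → (228.2076,68.8459), returning to the start.

; Generated by LaserGRBL
G21
G90
G00 X186.7612 Y16.7130
M3 S175
G1 X240.9654 Y56.0584 F4426
G1 X118.3161 Y27.0178 F4426
G1 X213.8506 Y113.1584 F4426
G1 X198.2012 Y153.8692 F4426
G1 X60.2651 Y34.7303 F4426
M5
G00 X55.3664 Y49.6155
M3 S175
G1 X25.3246 Y110.9637 F4426
G1 X252.6557 Y94.4635 F4426
G1 X38.5286 Y141.1455 F4426
G1 X115.0607 Y78.4832 F4426
M5
G00 X65.7518 Y147.3925
M3 S175
G1 X179.6085 Y147.3925 F4426
G1 X179.6085 Y110.0207 F4426
G1 X65.7518 Y110.0207 F4426
G1 X65.7518 Y147.3925 F4426
M5
G00 X179.4051 Y51.9900
M3 S175
G1 X173.9566 Y65.1440 F4426
G1 X160.8026 Y70.5925 F4426
G1 X147.6486 Y65.1440 F4426
G1 X142.2001 Y51.9900 F4426
G1 X147.6486 Y38.8360 F4426
G1 X160.8026 Y33.3875 F4426
G1 X173.9566 Y38.8360 F4426
G1 X179.4051 Y51.9900 F4426
M5
G00 X211.3177 Y118.3876
M3 S175
G1 X204.5269 Y119.3812 F4426
G1 X28.2790 Y27.9953 F4426
G1 X20.4143 Y71.8655 F4426
G1 X80.3755 Y37.6417 F4426
G1 X211.3177 Y118.3876 F4426
M5
G00 X121.0785 Y71.0491
M3 S175
G1 X11.5426 Y97.2844 F4426
G1 X249.2244 Y176.8726 F4426
G1 X181.2862 Y180.4173 F4426
G1 X83.1154 Y131.8921 F4426
G1 X18.7460 Y156.5353 F4426
G1 X121.0785 Y71.0491 F4426
M5
G00 X30.9028 Y85.3317
M3 S175
G1 X19.6650 Y73.0817 F4426
G1 X7.4150 Y84.3195 F4426
G1 X18.6528 Y96.5695 F4426
G1 X30.9028 Y85.3317 F4426
M5
G00 X228.2076 Y68.8459
M3 S175
G1 X237.0088 Y67.4823 F4426
G1 X242.2681 Y60.2946 F4426
G1 X240.9045 Y51.4934 F4426
G1 X233.7168 Y46.2341 F4426
G1 X224.9156 Y47.5977 F4426
G1 X219.6563 Y54.7854 F4426
G1 X221.0199 Y63.5866 F4426
G1 X228.2076 Y68.8459 F4426
M5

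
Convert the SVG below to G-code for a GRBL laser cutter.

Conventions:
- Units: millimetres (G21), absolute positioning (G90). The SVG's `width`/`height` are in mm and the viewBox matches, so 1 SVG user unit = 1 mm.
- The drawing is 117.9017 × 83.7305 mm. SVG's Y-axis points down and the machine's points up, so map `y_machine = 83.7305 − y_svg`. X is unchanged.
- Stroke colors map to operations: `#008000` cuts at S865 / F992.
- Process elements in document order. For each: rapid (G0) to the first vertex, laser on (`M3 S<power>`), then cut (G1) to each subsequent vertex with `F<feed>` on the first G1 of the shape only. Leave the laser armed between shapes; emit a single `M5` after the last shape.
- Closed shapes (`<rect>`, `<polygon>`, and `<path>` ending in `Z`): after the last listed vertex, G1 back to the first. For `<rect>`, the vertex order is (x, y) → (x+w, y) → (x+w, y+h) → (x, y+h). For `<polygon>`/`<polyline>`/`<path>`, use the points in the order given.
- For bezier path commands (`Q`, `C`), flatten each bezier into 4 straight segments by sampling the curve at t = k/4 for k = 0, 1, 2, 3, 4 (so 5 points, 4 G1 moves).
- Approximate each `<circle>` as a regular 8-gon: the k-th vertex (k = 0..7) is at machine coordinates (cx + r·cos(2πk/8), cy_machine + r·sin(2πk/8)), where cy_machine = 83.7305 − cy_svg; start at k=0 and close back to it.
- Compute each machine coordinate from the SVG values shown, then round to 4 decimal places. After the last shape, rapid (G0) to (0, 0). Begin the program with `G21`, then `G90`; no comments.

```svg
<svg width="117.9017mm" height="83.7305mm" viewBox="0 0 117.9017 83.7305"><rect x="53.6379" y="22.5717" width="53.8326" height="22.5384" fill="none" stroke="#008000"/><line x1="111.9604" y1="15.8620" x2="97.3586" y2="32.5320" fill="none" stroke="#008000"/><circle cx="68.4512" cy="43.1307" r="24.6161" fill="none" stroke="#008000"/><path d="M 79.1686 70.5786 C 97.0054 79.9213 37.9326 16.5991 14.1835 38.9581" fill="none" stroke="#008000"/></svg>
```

G21
G90
G0 X53.6379 Y61.1588
M3 S865
G1 X107.4705 Y61.1588 F992
G1 X107.4705 Y38.6204
G1 X53.6379 Y38.6204
G1 X53.6379 Y61.1588
G0 X111.9604 Y67.8685
M3 S865
G1 X97.3586 Y51.1985 F992
G0 X93.0673 Y40.5998
M3 S865
G1 X85.8574 Y58.0060 F992
G1 X68.4512 Y65.2159
G1 X51.0450 Y58.0060
G1 X43.8351 Y40.5998
G1 X51.0450 Y23.1936
G1 X68.4512 Y15.9837
G1 X85.8574 Y23.1936
G1 X93.0673 Y40.5998
G0 X79.1686 Y13.1519
M3 S865
G1 X79.8793 Y17.2954 F992
G1 X62.2708 Y33.8433
G1 X36.8649 Y47.9506
G1 X14.1835 Y44.7724
M5
G0 X0.0000 Y0.0000

1 u = 1 mm; y_m = 83.7305 − y.

[1] `<rect>` rectangle, #008000→cut S865 F992: (53.6379,61.1588) → (107.4705,61.1588) → (107.4705,38.6204) → (53.6379,38.6204) → (53.6379,61.1588) (closed)

[2] `<line>` line segment, #008000→cut S865 F992: (111.9604,67.8685) → (97.3586,51.1985)

[3] `<circle>` circle, #008000→cut S865 F992: (93.0673,40.5998) → (85.8574,58.0060) → (68.4512,65.2159) → (51.0450,58.0060) → (43.8351,40.5998) → (51.0450,23.1936) → (68.4512,15.9837) → (85.8574,23.1936) → (93.0673,40.5998) (closed)

[4] `<path>` cubic bezier, #008000→cut S865 F992: (79.1686,13.1519) → (79.8793,17.2954) → (62.2708,33.8433) → (36.8649,47.9506) → (14.1835,44.7724)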